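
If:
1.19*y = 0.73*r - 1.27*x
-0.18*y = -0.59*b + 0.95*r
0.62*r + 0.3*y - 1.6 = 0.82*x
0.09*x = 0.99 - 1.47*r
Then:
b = 1.60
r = 0.73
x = -0.89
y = 1.40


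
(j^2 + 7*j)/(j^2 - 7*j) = (j + 7)/(j - 7)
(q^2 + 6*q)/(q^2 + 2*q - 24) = q/(q - 4)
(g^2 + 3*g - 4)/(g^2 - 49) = (g^2 + 3*g - 4)/(g^2 - 49)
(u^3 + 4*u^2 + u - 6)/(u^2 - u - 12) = (u^2 + u - 2)/(u - 4)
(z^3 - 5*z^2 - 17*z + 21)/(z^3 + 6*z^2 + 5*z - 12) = (z - 7)/(z + 4)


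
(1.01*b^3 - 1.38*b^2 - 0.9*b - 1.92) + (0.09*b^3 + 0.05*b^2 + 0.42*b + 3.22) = 1.1*b^3 - 1.33*b^2 - 0.48*b + 1.3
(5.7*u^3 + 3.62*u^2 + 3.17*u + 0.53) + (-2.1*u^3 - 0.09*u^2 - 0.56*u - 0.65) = 3.6*u^3 + 3.53*u^2 + 2.61*u - 0.12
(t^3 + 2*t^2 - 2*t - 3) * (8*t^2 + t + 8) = 8*t^5 + 17*t^4 - 6*t^3 - 10*t^2 - 19*t - 24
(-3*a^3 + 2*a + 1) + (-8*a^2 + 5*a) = -3*a^3 - 8*a^2 + 7*a + 1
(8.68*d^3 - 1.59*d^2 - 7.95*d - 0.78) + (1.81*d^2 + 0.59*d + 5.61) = 8.68*d^3 + 0.22*d^2 - 7.36*d + 4.83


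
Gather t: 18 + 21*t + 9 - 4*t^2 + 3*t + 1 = -4*t^2 + 24*t + 28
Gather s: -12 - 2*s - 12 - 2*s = -4*s - 24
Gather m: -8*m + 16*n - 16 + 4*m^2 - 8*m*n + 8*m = 4*m^2 - 8*m*n + 16*n - 16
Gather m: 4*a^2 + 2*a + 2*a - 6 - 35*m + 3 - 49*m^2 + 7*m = 4*a^2 + 4*a - 49*m^2 - 28*m - 3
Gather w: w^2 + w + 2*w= w^2 + 3*w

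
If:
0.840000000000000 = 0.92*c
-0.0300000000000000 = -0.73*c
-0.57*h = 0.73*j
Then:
No Solution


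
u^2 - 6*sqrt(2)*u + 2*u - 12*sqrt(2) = (u + 2)*(u - 6*sqrt(2))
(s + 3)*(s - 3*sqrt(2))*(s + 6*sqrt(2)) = s^3 + 3*s^2 + 3*sqrt(2)*s^2 - 36*s + 9*sqrt(2)*s - 108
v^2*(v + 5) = v^3 + 5*v^2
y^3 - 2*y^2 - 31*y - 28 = (y - 7)*(y + 1)*(y + 4)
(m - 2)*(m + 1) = m^2 - m - 2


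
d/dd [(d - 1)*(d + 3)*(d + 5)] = 3*d^2 + 14*d + 7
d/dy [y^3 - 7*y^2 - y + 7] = 3*y^2 - 14*y - 1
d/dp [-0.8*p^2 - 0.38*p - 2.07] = -1.6*p - 0.38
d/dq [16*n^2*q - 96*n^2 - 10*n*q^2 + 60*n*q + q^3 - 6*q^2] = 16*n^2 - 20*n*q + 60*n + 3*q^2 - 12*q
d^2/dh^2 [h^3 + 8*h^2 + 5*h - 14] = 6*h + 16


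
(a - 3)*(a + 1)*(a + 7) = a^3 + 5*a^2 - 17*a - 21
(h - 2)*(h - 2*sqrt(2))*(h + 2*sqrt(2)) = h^3 - 2*h^2 - 8*h + 16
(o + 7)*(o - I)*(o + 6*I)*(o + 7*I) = o^4 + 7*o^3 + 12*I*o^3 - 29*o^2 + 84*I*o^2 - 203*o + 42*I*o + 294*I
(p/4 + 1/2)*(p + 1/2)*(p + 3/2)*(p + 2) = p^4/4 + 3*p^3/2 + 51*p^2/16 + 11*p/4 + 3/4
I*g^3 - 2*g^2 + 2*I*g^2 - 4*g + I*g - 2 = (g + 1)*(g + 2*I)*(I*g + I)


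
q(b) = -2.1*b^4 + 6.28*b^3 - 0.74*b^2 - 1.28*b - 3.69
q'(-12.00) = 17244.64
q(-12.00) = -54492.33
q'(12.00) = -11821.28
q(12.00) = -32819.37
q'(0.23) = -0.73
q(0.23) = -3.95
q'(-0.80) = 16.26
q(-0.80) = -7.22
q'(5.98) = -1132.72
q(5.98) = -1380.34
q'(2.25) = -4.91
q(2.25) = 7.40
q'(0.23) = -0.73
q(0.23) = -3.95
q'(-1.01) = 28.09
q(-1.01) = -11.81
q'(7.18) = -2149.89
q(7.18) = -3307.58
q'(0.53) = 1.98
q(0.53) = -3.81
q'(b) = -8.4*b^3 + 18.84*b^2 - 1.48*b - 1.28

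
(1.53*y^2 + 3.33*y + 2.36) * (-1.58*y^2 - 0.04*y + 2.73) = -2.4174*y^4 - 5.3226*y^3 + 0.3149*y^2 + 8.9965*y + 6.4428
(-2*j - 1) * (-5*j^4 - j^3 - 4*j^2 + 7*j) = 10*j^5 + 7*j^4 + 9*j^3 - 10*j^2 - 7*j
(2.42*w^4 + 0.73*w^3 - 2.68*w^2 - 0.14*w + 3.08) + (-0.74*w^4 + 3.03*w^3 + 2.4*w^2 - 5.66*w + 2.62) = 1.68*w^4 + 3.76*w^3 - 0.28*w^2 - 5.8*w + 5.7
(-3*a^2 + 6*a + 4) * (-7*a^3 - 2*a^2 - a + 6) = 21*a^5 - 36*a^4 - 37*a^3 - 32*a^2 + 32*a + 24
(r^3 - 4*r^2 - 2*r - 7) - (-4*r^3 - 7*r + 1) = 5*r^3 - 4*r^2 + 5*r - 8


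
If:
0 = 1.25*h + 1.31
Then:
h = -1.05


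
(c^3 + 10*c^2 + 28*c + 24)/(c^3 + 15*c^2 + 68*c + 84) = (c + 2)/(c + 7)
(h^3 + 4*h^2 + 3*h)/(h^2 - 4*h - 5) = h*(h + 3)/(h - 5)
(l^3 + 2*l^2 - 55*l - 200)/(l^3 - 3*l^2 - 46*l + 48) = (l^2 + 10*l + 25)/(l^2 + 5*l - 6)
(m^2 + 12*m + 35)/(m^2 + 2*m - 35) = (m + 5)/(m - 5)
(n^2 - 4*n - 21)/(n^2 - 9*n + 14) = (n + 3)/(n - 2)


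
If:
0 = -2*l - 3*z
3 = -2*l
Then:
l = -3/2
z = 1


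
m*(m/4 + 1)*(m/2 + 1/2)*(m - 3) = m^4/8 + m^3/4 - 11*m^2/8 - 3*m/2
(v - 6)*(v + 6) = v^2 - 36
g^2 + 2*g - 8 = (g - 2)*(g + 4)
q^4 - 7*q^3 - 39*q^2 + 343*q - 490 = (q - 7)*(q - 5)*(q - 2)*(q + 7)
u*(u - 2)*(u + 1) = u^3 - u^2 - 2*u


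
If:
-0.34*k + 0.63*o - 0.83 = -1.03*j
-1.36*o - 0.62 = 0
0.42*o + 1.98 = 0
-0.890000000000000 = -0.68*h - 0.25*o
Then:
No Solution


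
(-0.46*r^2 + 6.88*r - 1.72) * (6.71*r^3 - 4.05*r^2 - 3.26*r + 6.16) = -3.0866*r^5 + 48.0278*r^4 - 37.9056*r^3 - 18.2964*r^2 + 47.988*r - 10.5952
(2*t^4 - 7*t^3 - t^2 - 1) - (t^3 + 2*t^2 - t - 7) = 2*t^4 - 8*t^3 - 3*t^2 + t + 6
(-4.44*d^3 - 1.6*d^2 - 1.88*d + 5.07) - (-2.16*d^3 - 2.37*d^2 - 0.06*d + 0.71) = -2.28*d^3 + 0.77*d^2 - 1.82*d + 4.36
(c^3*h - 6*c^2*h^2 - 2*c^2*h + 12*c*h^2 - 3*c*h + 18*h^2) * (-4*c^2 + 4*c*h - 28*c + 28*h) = -4*c^5*h + 28*c^4*h^2 - 20*c^4*h - 24*c^3*h^3 + 140*c^3*h^2 + 68*c^3*h - 120*c^2*h^3 - 476*c^2*h^2 + 84*c^2*h + 408*c*h^3 - 588*c*h^2 + 504*h^3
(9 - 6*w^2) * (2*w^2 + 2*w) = -12*w^4 - 12*w^3 + 18*w^2 + 18*w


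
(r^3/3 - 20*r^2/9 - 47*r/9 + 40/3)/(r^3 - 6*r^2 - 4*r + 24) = (3*r^3 - 20*r^2 - 47*r + 120)/(9*(r^3 - 6*r^2 - 4*r + 24))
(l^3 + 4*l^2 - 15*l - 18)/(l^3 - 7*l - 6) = (l + 6)/(l + 2)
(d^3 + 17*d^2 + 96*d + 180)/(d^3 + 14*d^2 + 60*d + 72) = (d + 5)/(d + 2)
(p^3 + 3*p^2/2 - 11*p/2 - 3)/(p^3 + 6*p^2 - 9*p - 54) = (p^2 - 3*p/2 - 1)/(p^2 + 3*p - 18)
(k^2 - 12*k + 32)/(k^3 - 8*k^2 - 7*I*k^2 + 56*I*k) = (k - 4)/(k*(k - 7*I))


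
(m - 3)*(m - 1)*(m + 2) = m^3 - 2*m^2 - 5*m + 6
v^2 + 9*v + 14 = (v + 2)*(v + 7)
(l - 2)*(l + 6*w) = l^2 + 6*l*w - 2*l - 12*w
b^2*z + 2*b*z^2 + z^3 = z*(b + z)^2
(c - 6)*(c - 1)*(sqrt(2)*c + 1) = sqrt(2)*c^3 - 7*sqrt(2)*c^2 + c^2 - 7*c + 6*sqrt(2)*c + 6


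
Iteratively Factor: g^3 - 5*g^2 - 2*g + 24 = (g - 4)*(g^2 - g - 6) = (g - 4)*(g + 2)*(g - 3)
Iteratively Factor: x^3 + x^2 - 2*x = (x - 1)*(x^2 + 2*x) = x*(x - 1)*(x + 2)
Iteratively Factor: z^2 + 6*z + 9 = (z + 3)*(z + 3)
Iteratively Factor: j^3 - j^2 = (j)*(j^2 - j) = j^2*(j - 1)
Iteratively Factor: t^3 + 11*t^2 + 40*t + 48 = (t + 4)*(t^2 + 7*t + 12) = (t + 4)^2*(t + 3)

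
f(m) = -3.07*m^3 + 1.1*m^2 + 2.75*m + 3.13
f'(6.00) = -315.61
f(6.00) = -603.89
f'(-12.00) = -1349.89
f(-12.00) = 5433.49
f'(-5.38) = -275.66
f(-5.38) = 498.24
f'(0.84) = -1.90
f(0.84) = 4.40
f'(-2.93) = -82.76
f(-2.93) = 81.74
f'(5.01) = -217.40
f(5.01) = -341.54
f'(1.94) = -27.64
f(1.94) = -9.81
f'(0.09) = 2.87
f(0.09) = 3.38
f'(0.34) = 2.43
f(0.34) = 4.07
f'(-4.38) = -183.57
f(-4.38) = 270.15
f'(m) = -9.21*m^2 + 2.2*m + 2.75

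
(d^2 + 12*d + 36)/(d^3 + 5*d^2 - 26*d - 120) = (d + 6)/(d^2 - d - 20)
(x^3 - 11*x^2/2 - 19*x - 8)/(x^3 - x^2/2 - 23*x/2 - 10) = (-2*x^3 + 11*x^2 + 38*x + 16)/(-2*x^3 + x^2 + 23*x + 20)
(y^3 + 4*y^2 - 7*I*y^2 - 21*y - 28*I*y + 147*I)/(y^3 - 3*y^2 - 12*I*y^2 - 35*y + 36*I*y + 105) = (y + 7)/(y - 5*I)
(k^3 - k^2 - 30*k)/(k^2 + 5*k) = k - 6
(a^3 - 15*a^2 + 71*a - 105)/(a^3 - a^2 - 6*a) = (a^2 - 12*a + 35)/(a*(a + 2))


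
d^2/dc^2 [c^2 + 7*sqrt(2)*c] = 2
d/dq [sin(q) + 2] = cos(q)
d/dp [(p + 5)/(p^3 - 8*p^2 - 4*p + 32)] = (p^3 - 8*p^2 - 4*p + (p + 5)*(-3*p^2 + 16*p + 4) + 32)/(p^3 - 8*p^2 - 4*p + 32)^2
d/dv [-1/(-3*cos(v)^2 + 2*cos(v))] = 2*(-sin(v)/cos(v)^2 + 3*tan(v))/(3*cos(v) - 2)^2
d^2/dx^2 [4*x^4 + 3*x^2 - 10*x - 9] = 48*x^2 + 6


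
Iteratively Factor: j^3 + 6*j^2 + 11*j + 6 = (j + 1)*(j^2 + 5*j + 6) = (j + 1)*(j + 2)*(j + 3)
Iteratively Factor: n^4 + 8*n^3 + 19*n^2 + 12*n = (n + 3)*(n^3 + 5*n^2 + 4*n) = n*(n + 3)*(n^2 + 5*n + 4) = n*(n + 1)*(n + 3)*(n + 4)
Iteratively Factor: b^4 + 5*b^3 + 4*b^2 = (b + 1)*(b^3 + 4*b^2) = b*(b + 1)*(b^2 + 4*b) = b*(b + 1)*(b + 4)*(b)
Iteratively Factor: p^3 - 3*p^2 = (p)*(p^2 - 3*p) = p*(p - 3)*(p)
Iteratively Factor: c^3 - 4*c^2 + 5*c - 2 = (c - 1)*(c^2 - 3*c + 2) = (c - 2)*(c - 1)*(c - 1)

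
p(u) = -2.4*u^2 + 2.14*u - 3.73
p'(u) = 2.14 - 4.8*u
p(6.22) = -83.27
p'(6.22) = -27.72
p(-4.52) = -62.44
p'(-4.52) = 23.84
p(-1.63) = -13.59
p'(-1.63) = 9.96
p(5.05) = -54.13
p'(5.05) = -22.10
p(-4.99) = -74.17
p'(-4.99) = 26.09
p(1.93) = -8.54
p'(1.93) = -7.12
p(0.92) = -3.79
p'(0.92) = -2.28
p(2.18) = -10.47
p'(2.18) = -8.32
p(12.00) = -323.65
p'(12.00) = -55.46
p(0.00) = -3.73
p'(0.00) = 2.14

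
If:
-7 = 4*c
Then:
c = -7/4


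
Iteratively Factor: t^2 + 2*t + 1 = (t + 1)*(t + 1)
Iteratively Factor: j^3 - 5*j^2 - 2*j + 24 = (j - 3)*(j^2 - 2*j - 8) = (j - 4)*(j - 3)*(j + 2)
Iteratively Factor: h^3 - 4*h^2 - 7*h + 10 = (h + 2)*(h^2 - 6*h + 5) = (h - 5)*(h + 2)*(h - 1)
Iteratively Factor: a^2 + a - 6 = (a + 3)*(a - 2)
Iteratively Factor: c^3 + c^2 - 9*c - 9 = (c + 3)*(c^2 - 2*c - 3) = (c - 3)*(c + 3)*(c + 1)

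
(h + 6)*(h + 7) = h^2 + 13*h + 42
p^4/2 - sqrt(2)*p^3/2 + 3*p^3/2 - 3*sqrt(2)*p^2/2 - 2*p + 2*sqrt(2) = (p/2 + 1)*(p - 1)*(p + 2)*(p - sqrt(2))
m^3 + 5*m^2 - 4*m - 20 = (m - 2)*(m + 2)*(m + 5)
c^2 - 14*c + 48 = (c - 8)*(c - 6)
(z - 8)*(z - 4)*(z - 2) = z^3 - 14*z^2 + 56*z - 64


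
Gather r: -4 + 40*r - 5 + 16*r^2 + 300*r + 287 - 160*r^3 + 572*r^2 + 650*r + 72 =-160*r^3 + 588*r^2 + 990*r + 350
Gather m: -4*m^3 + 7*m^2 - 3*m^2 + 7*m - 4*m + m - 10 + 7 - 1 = -4*m^3 + 4*m^2 + 4*m - 4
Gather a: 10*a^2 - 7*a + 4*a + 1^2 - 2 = 10*a^2 - 3*a - 1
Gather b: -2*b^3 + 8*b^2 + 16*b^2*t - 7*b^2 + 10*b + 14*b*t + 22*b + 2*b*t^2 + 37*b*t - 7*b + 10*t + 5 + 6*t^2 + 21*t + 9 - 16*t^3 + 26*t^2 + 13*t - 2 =-2*b^3 + b^2*(16*t + 1) + b*(2*t^2 + 51*t + 25) - 16*t^3 + 32*t^2 + 44*t + 12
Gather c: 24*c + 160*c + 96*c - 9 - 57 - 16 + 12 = 280*c - 70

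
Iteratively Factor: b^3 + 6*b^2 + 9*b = (b + 3)*(b^2 + 3*b) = (b + 3)^2*(b)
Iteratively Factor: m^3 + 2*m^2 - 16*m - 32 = (m + 2)*(m^2 - 16) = (m + 2)*(m + 4)*(m - 4)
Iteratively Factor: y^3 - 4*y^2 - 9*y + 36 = (y + 3)*(y^2 - 7*y + 12) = (y - 3)*(y + 3)*(y - 4)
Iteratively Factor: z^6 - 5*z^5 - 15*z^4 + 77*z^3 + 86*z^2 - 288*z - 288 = (z - 3)*(z^5 - 2*z^4 - 21*z^3 + 14*z^2 + 128*z + 96) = (z - 3)*(z + 2)*(z^4 - 4*z^3 - 13*z^2 + 40*z + 48) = (z - 3)*(z + 2)*(z + 3)*(z^3 - 7*z^2 + 8*z + 16) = (z - 3)*(z + 1)*(z + 2)*(z + 3)*(z^2 - 8*z + 16) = (z - 4)*(z - 3)*(z + 1)*(z + 2)*(z + 3)*(z - 4)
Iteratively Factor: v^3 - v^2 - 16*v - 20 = (v - 5)*(v^2 + 4*v + 4) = (v - 5)*(v + 2)*(v + 2)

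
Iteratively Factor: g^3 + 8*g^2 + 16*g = (g + 4)*(g^2 + 4*g) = g*(g + 4)*(g + 4)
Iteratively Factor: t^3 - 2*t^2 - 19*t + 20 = (t + 4)*(t^2 - 6*t + 5) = (t - 1)*(t + 4)*(t - 5)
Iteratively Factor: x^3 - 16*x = (x)*(x^2 - 16) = x*(x - 4)*(x + 4)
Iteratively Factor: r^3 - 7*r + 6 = (r + 3)*(r^2 - 3*r + 2) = (r - 2)*(r + 3)*(r - 1)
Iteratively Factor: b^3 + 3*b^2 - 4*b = (b - 1)*(b^2 + 4*b) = b*(b - 1)*(b + 4)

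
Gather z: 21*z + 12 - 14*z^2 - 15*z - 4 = -14*z^2 + 6*z + 8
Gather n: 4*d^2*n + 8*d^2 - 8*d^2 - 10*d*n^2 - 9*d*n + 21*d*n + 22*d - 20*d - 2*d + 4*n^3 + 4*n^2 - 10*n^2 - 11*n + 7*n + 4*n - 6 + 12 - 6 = 4*n^3 + n^2*(-10*d - 6) + n*(4*d^2 + 12*d)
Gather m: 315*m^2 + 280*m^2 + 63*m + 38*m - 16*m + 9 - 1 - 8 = 595*m^2 + 85*m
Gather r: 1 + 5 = 6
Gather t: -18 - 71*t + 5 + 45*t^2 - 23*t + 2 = 45*t^2 - 94*t - 11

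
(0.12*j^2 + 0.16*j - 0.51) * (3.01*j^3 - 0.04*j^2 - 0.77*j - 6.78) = 0.3612*j^5 + 0.4768*j^4 - 1.6339*j^3 - 0.9164*j^2 - 0.6921*j + 3.4578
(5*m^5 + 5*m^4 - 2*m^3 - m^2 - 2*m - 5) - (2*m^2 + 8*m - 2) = 5*m^5 + 5*m^4 - 2*m^3 - 3*m^2 - 10*m - 3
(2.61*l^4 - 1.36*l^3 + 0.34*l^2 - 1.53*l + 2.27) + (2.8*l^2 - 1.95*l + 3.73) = 2.61*l^4 - 1.36*l^3 + 3.14*l^2 - 3.48*l + 6.0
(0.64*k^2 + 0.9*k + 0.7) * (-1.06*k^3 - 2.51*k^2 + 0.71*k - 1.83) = -0.6784*k^5 - 2.5604*k^4 - 2.5466*k^3 - 2.2892*k^2 - 1.15*k - 1.281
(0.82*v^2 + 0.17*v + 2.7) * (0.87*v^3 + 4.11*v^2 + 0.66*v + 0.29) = 0.7134*v^5 + 3.5181*v^4 + 3.5889*v^3 + 11.447*v^2 + 1.8313*v + 0.783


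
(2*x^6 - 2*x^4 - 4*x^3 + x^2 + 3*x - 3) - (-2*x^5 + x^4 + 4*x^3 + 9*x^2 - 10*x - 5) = 2*x^6 + 2*x^5 - 3*x^4 - 8*x^3 - 8*x^2 + 13*x + 2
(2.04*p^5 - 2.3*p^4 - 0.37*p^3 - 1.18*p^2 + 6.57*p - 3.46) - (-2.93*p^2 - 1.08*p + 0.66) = 2.04*p^5 - 2.3*p^4 - 0.37*p^3 + 1.75*p^2 + 7.65*p - 4.12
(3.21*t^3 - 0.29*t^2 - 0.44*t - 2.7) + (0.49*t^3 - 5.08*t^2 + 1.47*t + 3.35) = 3.7*t^3 - 5.37*t^2 + 1.03*t + 0.65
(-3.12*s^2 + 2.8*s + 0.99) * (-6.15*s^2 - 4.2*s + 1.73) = 19.188*s^4 - 4.116*s^3 - 23.2461*s^2 + 0.685999999999999*s + 1.7127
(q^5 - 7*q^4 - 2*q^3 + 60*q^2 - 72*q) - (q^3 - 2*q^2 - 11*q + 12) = q^5 - 7*q^4 - 3*q^3 + 62*q^2 - 61*q - 12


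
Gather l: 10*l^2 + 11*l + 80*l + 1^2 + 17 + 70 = 10*l^2 + 91*l + 88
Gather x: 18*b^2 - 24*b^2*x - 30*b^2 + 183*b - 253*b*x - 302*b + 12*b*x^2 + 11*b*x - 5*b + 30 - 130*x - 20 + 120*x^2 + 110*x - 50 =-12*b^2 - 124*b + x^2*(12*b + 120) + x*(-24*b^2 - 242*b - 20) - 40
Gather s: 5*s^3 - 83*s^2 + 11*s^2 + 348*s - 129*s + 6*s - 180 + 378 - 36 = 5*s^3 - 72*s^2 + 225*s + 162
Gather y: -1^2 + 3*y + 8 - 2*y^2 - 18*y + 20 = -2*y^2 - 15*y + 27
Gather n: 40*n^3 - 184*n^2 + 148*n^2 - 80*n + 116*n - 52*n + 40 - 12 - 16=40*n^3 - 36*n^2 - 16*n + 12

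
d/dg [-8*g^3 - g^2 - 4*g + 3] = -24*g^2 - 2*g - 4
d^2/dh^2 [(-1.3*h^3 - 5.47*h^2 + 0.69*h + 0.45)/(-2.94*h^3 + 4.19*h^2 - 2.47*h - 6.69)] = (2.8421709430404e-14*h^7 + 126.589344*h^6 - 92.4265440000004*h^5 - 540.838872*h^4 - 1229.76906*h^3 + 1144.71792*h^2 + 314.097156*h + 481.716468)/(25.412184*h^9 - 108.650052*h^8 + 218.893878*h^7 - 82.644659*h^6 - 310.567965*h^5 + 567.151266*h^4 - 5.60287700000003*h^3 - 440.139114*h^2 + 331.642701*h + 299.418309)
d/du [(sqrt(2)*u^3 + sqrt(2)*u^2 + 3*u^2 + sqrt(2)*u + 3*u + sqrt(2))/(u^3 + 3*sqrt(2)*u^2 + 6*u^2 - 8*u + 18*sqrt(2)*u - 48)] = (3*u^4 + 5*sqrt(2)*u^4 - 18*sqrt(2)*u^3 + 66*u^3 - 116*sqrt(2)*u^2 - 12*u^2 - 300*u - 108*sqrt(2)*u - 180 - 40*sqrt(2))/(u^6 + 6*sqrt(2)*u^5 + 12*u^5 + 38*u^4 + 72*sqrt(2)*u^4 + 24*u^3 + 168*sqrt(2)*u^3 - 576*sqrt(2)*u^2 + 136*u^2 - 1728*sqrt(2)*u + 768*u + 2304)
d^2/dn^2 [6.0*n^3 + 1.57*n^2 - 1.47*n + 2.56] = 36.0*n + 3.14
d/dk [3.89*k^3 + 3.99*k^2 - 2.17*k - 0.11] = 11.67*k^2 + 7.98*k - 2.17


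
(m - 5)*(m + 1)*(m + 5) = m^3 + m^2 - 25*m - 25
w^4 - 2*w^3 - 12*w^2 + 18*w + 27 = (w - 3)^2*(w + 1)*(w + 3)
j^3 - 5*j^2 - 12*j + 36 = (j - 6)*(j - 2)*(j + 3)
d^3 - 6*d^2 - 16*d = d*(d - 8)*(d + 2)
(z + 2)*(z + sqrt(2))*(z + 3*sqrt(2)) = z^3 + 2*z^2 + 4*sqrt(2)*z^2 + 6*z + 8*sqrt(2)*z + 12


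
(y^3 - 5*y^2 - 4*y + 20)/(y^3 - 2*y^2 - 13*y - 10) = (y - 2)/(y + 1)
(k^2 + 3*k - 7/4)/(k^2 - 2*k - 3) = (-k^2 - 3*k + 7/4)/(-k^2 + 2*k + 3)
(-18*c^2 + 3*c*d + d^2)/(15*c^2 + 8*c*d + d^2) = (-18*c^2 + 3*c*d + d^2)/(15*c^2 + 8*c*d + d^2)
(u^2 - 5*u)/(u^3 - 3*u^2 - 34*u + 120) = u/(u^2 + 2*u - 24)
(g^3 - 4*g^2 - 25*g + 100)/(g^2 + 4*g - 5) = (g^2 - 9*g + 20)/(g - 1)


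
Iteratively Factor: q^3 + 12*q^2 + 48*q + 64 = (q + 4)*(q^2 + 8*q + 16) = (q + 4)^2*(q + 4)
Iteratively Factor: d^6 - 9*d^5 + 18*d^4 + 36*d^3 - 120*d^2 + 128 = (d + 1)*(d^5 - 10*d^4 + 28*d^3 + 8*d^2 - 128*d + 128) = (d - 2)*(d + 1)*(d^4 - 8*d^3 + 12*d^2 + 32*d - 64) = (d - 2)^2*(d + 1)*(d^3 - 6*d^2 + 32) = (d - 4)*(d - 2)^2*(d + 1)*(d^2 - 2*d - 8) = (d - 4)^2*(d - 2)^2*(d + 1)*(d + 2)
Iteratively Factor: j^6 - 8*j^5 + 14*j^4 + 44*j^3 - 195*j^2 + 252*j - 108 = (j - 2)*(j^5 - 6*j^4 + 2*j^3 + 48*j^2 - 99*j + 54) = (j - 3)*(j - 2)*(j^4 - 3*j^3 - 7*j^2 + 27*j - 18) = (j - 3)*(j - 2)^2*(j^3 - j^2 - 9*j + 9) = (j - 3)*(j - 2)^2*(j - 1)*(j^2 - 9) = (j - 3)^2*(j - 2)^2*(j - 1)*(j + 3)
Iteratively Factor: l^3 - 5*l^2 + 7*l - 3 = (l - 1)*(l^2 - 4*l + 3) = (l - 1)^2*(l - 3)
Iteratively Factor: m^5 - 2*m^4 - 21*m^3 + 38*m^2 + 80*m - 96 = (m - 4)*(m^4 + 2*m^3 - 13*m^2 - 14*m + 24) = (m - 4)*(m - 3)*(m^3 + 5*m^2 + 2*m - 8) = (m - 4)*(m - 3)*(m + 2)*(m^2 + 3*m - 4) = (m - 4)*(m - 3)*(m + 2)*(m + 4)*(m - 1)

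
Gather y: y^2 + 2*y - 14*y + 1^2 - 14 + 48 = y^2 - 12*y + 35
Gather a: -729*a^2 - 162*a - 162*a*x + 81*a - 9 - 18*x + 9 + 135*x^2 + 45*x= -729*a^2 + a*(-162*x - 81) + 135*x^2 + 27*x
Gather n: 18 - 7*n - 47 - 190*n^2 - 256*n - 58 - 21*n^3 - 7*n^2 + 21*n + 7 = -21*n^3 - 197*n^2 - 242*n - 80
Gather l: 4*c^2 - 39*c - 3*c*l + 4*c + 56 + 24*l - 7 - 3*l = 4*c^2 - 35*c + l*(21 - 3*c) + 49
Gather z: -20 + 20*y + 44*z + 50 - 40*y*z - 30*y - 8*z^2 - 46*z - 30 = -10*y - 8*z^2 + z*(-40*y - 2)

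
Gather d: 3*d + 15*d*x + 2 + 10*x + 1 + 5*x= d*(15*x + 3) + 15*x + 3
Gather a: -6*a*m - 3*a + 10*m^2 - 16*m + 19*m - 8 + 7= a*(-6*m - 3) + 10*m^2 + 3*m - 1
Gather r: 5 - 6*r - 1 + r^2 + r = r^2 - 5*r + 4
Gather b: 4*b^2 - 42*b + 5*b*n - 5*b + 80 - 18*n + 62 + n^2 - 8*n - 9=4*b^2 + b*(5*n - 47) + n^2 - 26*n + 133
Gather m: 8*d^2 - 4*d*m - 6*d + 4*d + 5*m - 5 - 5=8*d^2 - 2*d + m*(5 - 4*d) - 10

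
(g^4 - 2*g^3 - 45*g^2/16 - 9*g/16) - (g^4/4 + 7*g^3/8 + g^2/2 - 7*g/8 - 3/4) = 3*g^4/4 - 23*g^3/8 - 53*g^2/16 + 5*g/16 + 3/4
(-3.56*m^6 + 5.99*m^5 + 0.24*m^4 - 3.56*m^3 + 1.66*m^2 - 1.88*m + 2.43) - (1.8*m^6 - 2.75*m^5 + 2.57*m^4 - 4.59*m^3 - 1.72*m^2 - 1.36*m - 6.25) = -5.36*m^6 + 8.74*m^5 - 2.33*m^4 + 1.03*m^3 + 3.38*m^2 - 0.52*m + 8.68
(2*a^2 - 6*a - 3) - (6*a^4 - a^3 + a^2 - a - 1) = -6*a^4 + a^3 + a^2 - 5*a - 2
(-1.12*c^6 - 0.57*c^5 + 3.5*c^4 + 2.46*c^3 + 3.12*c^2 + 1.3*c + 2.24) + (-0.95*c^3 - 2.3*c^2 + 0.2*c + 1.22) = -1.12*c^6 - 0.57*c^5 + 3.5*c^4 + 1.51*c^3 + 0.82*c^2 + 1.5*c + 3.46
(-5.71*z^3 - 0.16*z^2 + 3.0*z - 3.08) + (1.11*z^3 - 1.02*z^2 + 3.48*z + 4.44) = -4.6*z^3 - 1.18*z^2 + 6.48*z + 1.36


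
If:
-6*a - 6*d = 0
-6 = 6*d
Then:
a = 1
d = -1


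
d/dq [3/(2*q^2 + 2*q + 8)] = 3*(-2*q - 1)/(2*(q^2 + q + 4)^2)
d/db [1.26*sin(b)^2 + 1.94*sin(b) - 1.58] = (2.52*sin(b) + 1.94)*cos(b)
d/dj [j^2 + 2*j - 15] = 2*j + 2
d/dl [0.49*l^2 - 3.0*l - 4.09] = 0.98*l - 3.0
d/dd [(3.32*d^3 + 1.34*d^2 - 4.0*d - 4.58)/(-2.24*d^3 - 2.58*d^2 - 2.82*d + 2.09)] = (-5.564*d^4 - 36.6448*d^3 - 24.06*d^2 - 18.0316*d - 21.2756)/(5.0176*d^6 + 11.5584*d^5 + 19.29*d^4 + 5.188*d^3 - 2.832*d^2 - 11.7876*d + 4.3681)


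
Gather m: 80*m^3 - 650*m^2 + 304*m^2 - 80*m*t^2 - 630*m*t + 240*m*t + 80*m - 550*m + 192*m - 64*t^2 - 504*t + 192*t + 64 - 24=80*m^3 - 346*m^2 + m*(-80*t^2 - 390*t - 278) - 64*t^2 - 312*t + 40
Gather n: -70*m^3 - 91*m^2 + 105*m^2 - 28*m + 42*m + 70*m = -70*m^3 + 14*m^2 + 84*m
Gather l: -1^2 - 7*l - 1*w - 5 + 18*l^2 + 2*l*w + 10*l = 18*l^2 + l*(2*w + 3) - w - 6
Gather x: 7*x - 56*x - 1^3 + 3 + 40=42 - 49*x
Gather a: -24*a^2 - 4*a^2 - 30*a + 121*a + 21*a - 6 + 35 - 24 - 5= -28*a^2 + 112*a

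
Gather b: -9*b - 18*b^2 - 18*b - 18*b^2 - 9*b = -36*b^2 - 36*b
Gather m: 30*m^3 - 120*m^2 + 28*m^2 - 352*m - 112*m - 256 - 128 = 30*m^3 - 92*m^2 - 464*m - 384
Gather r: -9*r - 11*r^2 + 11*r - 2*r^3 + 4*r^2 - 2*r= -2*r^3 - 7*r^2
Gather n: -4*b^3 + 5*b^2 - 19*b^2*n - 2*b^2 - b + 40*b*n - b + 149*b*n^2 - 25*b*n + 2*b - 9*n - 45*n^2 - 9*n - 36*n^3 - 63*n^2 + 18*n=-4*b^3 + 3*b^2 - 36*n^3 + n^2*(149*b - 108) + n*(-19*b^2 + 15*b)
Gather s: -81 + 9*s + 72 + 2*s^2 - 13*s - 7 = 2*s^2 - 4*s - 16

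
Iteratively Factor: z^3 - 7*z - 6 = (z + 1)*(z^2 - z - 6) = (z + 1)*(z + 2)*(z - 3)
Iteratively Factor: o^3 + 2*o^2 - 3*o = (o - 1)*(o^2 + 3*o) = o*(o - 1)*(o + 3)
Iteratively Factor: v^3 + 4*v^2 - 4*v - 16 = (v - 2)*(v^2 + 6*v + 8) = (v - 2)*(v + 4)*(v + 2)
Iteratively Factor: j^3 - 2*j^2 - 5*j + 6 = (j - 3)*(j^2 + j - 2) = (j - 3)*(j - 1)*(j + 2)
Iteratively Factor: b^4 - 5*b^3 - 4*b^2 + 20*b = (b - 5)*(b^3 - 4*b) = (b - 5)*(b - 2)*(b^2 + 2*b) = (b - 5)*(b - 2)*(b + 2)*(b)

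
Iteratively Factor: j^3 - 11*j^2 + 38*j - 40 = (j - 2)*(j^2 - 9*j + 20) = (j - 5)*(j - 2)*(j - 4)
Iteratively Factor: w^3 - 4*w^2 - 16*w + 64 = (w + 4)*(w^2 - 8*w + 16) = (w - 4)*(w + 4)*(w - 4)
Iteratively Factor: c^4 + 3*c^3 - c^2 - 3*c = (c)*(c^3 + 3*c^2 - c - 3) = c*(c + 1)*(c^2 + 2*c - 3) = c*(c + 1)*(c + 3)*(c - 1)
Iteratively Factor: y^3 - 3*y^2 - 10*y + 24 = (y + 3)*(y^2 - 6*y + 8) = (y - 4)*(y + 3)*(y - 2)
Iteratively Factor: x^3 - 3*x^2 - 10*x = (x)*(x^2 - 3*x - 10) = x*(x + 2)*(x - 5)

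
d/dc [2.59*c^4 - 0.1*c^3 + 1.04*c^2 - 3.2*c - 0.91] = 10.36*c^3 - 0.3*c^2 + 2.08*c - 3.2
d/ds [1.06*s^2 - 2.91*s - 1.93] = 2.12*s - 2.91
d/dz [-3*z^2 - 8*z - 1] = -6*z - 8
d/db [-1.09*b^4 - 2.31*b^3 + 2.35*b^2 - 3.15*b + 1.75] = -4.36*b^3 - 6.93*b^2 + 4.7*b - 3.15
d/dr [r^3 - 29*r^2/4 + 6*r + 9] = 3*r^2 - 29*r/2 + 6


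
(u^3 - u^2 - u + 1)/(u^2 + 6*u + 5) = (u^2 - 2*u + 1)/(u + 5)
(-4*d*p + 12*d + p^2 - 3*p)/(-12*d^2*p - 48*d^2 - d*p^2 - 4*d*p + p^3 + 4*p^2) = (p - 3)/(3*d*p + 12*d + p^2 + 4*p)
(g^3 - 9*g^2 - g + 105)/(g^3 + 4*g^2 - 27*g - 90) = (g - 7)/(g + 6)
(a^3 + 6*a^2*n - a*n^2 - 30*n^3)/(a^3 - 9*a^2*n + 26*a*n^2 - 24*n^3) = (a^2 + 8*a*n + 15*n^2)/(a^2 - 7*a*n + 12*n^2)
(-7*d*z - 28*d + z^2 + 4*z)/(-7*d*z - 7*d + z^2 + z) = (z + 4)/(z + 1)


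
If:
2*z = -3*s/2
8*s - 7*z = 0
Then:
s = 0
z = 0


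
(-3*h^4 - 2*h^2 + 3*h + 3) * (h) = -3*h^5 - 2*h^3 + 3*h^2 + 3*h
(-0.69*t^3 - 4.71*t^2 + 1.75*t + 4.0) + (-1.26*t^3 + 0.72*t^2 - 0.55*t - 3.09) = -1.95*t^3 - 3.99*t^2 + 1.2*t + 0.91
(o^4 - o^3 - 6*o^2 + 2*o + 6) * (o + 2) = o^5 + o^4 - 8*o^3 - 10*o^2 + 10*o + 12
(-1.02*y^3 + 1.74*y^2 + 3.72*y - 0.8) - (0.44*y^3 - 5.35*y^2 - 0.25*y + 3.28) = -1.46*y^3 + 7.09*y^2 + 3.97*y - 4.08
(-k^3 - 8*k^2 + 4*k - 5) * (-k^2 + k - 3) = k^5 + 7*k^4 - 9*k^3 + 33*k^2 - 17*k + 15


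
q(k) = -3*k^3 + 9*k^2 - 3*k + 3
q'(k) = -9*k^2 + 18*k - 3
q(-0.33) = 5.08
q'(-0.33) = -9.92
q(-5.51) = 794.62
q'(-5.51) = -375.42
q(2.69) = 1.66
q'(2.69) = -19.70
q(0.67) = 4.13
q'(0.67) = 5.02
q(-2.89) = 159.25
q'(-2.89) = -130.19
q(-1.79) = 54.41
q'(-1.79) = -64.06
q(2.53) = 4.44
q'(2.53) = -15.07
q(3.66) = -34.50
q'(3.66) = -57.68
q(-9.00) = 2946.00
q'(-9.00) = -894.00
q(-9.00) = 2946.00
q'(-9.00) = -894.00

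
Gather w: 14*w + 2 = 14*w + 2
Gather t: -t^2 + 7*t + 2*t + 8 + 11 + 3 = -t^2 + 9*t + 22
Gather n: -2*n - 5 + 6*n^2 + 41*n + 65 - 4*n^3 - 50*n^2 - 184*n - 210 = -4*n^3 - 44*n^2 - 145*n - 150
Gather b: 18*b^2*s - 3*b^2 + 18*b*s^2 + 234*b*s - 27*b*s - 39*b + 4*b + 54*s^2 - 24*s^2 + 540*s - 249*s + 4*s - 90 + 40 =b^2*(18*s - 3) + b*(18*s^2 + 207*s - 35) + 30*s^2 + 295*s - 50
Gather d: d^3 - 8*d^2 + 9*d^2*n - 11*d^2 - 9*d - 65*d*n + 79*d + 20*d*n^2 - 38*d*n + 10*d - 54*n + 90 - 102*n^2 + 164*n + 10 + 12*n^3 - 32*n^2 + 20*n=d^3 + d^2*(9*n - 19) + d*(20*n^2 - 103*n + 80) + 12*n^3 - 134*n^2 + 130*n + 100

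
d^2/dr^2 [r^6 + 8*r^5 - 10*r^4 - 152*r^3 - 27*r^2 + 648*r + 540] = 30*r^4 + 160*r^3 - 120*r^2 - 912*r - 54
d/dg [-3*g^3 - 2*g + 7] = -9*g^2 - 2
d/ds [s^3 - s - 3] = 3*s^2 - 1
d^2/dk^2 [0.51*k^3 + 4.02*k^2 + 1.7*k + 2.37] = 3.06*k + 8.04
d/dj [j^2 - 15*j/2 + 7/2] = 2*j - 15/2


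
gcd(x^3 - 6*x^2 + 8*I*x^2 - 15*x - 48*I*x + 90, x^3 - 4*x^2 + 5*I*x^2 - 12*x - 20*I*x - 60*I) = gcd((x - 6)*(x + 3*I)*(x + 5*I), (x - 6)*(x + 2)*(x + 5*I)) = x^2 + x*(-6 + 5*I) - 30*I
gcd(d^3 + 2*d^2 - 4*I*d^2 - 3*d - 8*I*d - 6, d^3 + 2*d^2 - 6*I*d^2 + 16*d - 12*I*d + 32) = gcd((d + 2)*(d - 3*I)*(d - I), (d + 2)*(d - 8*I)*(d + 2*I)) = d + 2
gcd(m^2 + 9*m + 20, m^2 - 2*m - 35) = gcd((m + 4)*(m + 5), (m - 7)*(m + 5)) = m + 5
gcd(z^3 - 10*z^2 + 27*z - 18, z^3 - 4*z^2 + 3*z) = z^2 - 4*z + 3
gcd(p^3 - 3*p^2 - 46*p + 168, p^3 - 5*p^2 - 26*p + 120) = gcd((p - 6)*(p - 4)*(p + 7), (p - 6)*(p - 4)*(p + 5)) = p^2 - 10*p + 24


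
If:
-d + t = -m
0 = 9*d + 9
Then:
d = -1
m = -t - 1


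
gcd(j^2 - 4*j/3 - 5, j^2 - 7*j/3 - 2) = j - 3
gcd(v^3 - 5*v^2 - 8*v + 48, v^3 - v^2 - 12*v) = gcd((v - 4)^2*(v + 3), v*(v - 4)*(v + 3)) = v^2 - v - 12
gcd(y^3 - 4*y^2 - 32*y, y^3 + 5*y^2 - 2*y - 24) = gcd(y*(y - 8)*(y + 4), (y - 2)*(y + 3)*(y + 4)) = y + 4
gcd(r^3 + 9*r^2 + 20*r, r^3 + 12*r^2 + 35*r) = r^2 + 5*r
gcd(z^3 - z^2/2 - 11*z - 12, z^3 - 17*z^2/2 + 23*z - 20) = z - 4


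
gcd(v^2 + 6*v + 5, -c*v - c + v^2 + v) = v + 1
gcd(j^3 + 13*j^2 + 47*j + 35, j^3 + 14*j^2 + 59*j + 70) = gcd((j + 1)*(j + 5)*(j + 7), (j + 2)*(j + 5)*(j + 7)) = j^2 + 12*j + 35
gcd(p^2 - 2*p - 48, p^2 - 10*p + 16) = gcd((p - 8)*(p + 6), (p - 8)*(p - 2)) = p - 8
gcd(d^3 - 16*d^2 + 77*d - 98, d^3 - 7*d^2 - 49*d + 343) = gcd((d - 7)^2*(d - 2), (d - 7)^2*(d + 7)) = d^2 - 14*d + 49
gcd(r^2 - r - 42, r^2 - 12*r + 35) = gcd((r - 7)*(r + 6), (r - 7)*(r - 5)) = r - 7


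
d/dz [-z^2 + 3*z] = 3 - 2*z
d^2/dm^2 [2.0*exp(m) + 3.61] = 2.0*exp(m)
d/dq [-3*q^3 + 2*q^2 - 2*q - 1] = -9*q^2 + 4*q - 2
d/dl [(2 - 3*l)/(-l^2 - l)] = (-3*l^2 + 4*l + 2)/(l^2*(l^2 + 2*l + 1))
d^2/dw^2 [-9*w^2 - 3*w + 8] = -18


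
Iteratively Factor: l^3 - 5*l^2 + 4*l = (l - 4)*(l^2 - l) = l*(l - 4)*(l - 1)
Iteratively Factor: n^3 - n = (n - 1)*(n^2 + n) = n*(n - 1)*(n + 1)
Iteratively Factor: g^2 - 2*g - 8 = (g - 4)*(g + 2)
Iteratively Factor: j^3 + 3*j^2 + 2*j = (j + 1)*(j^2 + 2*j) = (j + 1)*(j + 2)*(j)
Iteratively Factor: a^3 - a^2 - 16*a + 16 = (a - 4)*(a^2 + 3*a - 4) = (a - 4)*(a + 4)*(a - 1)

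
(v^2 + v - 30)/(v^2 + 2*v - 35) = (v + 6)/(v + 7)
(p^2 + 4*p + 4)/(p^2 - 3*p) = (p^2 + 4*p + 4)/(p*(p - 3))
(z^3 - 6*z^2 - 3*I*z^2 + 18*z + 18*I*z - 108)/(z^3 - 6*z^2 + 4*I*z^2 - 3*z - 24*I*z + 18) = (z - 6*I)/(z + I)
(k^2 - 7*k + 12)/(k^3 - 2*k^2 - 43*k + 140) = (k - 3)/(k^2 + 2*k - 35)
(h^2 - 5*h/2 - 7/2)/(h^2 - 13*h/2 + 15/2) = (2*h^2 - 5*h - 7)/(2*h^2 - 13*h + 15)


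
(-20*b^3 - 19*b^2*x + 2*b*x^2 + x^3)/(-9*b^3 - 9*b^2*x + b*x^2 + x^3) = (-20*b^2 + b*x + x^2)/(-9*b^2 + x^2)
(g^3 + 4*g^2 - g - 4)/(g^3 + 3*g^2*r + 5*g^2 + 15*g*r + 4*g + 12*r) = (g - 1)/(g + 3*r)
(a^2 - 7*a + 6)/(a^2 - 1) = (a - 6)/(a + 1)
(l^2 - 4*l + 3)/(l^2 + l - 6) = (l^2 - 4*l + 3)/(l^2 + l - 6)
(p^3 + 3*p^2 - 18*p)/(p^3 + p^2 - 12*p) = (p + 6)/(p + 4)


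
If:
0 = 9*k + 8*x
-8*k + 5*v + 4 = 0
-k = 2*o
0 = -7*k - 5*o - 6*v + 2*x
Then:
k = 32/109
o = -16/109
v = -36/109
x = -36/109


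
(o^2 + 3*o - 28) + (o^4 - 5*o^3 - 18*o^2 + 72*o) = o^4 - 5*o^3 - 17*o^2 + 75*o - 28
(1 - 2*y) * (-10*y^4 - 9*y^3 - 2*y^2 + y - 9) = 20*y^5 + 8*y^4 - 5*y^3 - 4*y^2 + 19*y - 9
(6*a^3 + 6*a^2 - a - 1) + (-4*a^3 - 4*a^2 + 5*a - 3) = 2*a^3 + 2*a^2 + 4*a - 4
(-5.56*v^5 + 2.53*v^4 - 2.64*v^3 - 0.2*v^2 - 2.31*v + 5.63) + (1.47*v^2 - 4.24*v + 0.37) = -5.56*v^5 + 2.53*v^4 - 2.64*v^3 + 1.27*v^2 - 6.55*v + 6.0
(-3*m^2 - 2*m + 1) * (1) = -3*m^2 - 2*m + 1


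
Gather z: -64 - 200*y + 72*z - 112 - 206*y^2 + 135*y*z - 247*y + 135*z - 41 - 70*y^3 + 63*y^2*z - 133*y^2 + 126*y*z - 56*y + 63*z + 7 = -70*y^3 - 339*y^2 - 503*y + z*(63*y^2 + 261*y + 270) - 210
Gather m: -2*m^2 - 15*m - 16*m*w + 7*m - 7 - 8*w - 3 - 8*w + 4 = -2*m^2 + m*(-16*w - 8) - 16*w - 6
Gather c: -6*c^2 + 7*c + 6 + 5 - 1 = -6*c^2 + 7*c + 10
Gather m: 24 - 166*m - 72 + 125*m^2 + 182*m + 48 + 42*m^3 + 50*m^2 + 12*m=42*m^3 + 175*m^2 + 28*m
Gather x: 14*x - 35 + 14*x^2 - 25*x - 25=14*x^2 - 11*x - 60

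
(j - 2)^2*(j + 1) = j^3 - 3*j^2 + 4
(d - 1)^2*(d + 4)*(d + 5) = d^4 + 7*d^3 + 3*d^2 - 31*d + 20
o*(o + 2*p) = o^2 + 2*o*p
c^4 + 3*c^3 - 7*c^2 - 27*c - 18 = (c - 3)*(c + 1)*(c + 2)*(c + 3)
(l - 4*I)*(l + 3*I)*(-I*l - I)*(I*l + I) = l^4 + 2*l^3 - I*l^3 + 13*l^2 - 2*I*l^2 + 24*l - I*l + 12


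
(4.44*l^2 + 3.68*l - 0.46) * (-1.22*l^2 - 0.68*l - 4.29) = -5.4168*l^4 - 7.5088*l^3 - 20.9888*l^2 - 15.4744*l + 1.9734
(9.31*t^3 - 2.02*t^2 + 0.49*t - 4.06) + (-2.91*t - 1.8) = 9.31*t^3 - 2.02*t^2 - 2.42*t - 5.86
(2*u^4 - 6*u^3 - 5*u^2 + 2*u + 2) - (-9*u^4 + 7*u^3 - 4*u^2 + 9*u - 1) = 11*u^4 - 13*u^3 - u^2 - 7*u + 3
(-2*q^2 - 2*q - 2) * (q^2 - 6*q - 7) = -2*q^4 + 10*q^3 + 24*q^2 + 26*q + 14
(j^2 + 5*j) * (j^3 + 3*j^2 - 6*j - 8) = j^5 + 8*j^4 + 9*j^3 - 38*j^2 - 40*j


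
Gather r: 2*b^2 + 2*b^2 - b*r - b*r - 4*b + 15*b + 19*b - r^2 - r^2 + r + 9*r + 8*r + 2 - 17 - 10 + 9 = 4*b^2 + 30*b - 2*r^2 + r*(18 - 2*b) - 16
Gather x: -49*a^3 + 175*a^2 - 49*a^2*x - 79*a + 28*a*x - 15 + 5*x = -49*a^3 + 175*a^2 - 79*a + x*(-49*a^2 + 28*a + 5) - 15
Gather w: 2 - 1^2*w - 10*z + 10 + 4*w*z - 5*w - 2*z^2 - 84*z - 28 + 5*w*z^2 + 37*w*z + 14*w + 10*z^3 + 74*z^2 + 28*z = w*(5*z^2 + 41*z + 8) + 10*z^3 + 72*z^2 - 66*z - 16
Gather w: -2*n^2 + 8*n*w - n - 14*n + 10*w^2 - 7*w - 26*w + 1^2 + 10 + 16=-2*n^2 - 15*n + 10*w^2 + w*(8*n - 33) + 27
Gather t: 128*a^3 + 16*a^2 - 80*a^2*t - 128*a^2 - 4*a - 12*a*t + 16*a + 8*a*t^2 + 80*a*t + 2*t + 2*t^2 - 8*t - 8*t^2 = 128*a^3 - 112*a^2 + 12*a + t^2*(8*a - 6) + t*(-80*a^2 + 68*a - 6)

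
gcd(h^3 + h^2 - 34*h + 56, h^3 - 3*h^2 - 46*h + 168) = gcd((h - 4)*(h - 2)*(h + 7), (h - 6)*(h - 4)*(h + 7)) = h^2 + 3*h - 28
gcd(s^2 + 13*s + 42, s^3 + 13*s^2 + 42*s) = s^2 + 13*s + 42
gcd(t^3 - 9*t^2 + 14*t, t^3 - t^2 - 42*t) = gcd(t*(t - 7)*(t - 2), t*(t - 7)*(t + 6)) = t^2 - 7*t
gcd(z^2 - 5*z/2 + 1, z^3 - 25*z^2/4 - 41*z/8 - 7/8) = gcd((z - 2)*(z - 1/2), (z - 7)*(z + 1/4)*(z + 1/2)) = 1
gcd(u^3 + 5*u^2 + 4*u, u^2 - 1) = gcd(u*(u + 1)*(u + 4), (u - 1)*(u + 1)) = u + 1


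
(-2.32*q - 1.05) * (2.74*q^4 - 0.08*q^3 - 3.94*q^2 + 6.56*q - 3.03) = -6.3568*q^5 - 2.6914*q^4 + 9.2248*q^3 - 11.0822*q^2 + 0.1416*q + 3.1815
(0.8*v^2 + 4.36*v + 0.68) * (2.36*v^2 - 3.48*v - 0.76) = 1.888*v^4 + 7.5056*v^3 - 14.176*v^2 - 5.68*v - 0.5168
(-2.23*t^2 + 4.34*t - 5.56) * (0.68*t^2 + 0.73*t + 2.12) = -1.5164*t^4 + 1.3233*t^3 - 5.3402*t^2 + 5.142*t - 11.7872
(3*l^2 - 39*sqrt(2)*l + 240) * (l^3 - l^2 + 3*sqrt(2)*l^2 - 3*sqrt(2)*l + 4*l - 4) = 3*l^5 - 30*sqrt(2)*l^4 - 3*l^4 + 18*l^3 + 30*sqrt(2)*l^3 - 18*l^2 + 564*sqrt(2)*l^2 - 564*sqrt(2)*l + 960*l - 960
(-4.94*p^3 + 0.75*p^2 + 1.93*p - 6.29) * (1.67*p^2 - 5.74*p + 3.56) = -8.2498*p^5 + 29.6081*p^4 - 18.6683*p^3 - 18.9125*p^2 + 42.9754*p - 22.3924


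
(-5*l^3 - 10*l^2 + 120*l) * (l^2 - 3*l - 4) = -5*l^5 + 5*l^4 + 170*l^3 - 320*l^2 - 480*l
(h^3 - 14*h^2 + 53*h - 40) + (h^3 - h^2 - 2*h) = 2*h^3 - 15*h^2 + 51*h - 40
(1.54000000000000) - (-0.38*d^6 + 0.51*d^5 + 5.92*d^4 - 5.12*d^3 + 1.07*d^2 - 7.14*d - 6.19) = 0.38*d^6 - 0.51*d^5 - 5.92*d^4 + 5.12*d^3 - 1.07*d^2 + 7.14*d + 7.73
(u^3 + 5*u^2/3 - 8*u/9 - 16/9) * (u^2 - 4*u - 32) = u^5 - 7*u^4/3 - 356*u^3/9 - 464*u^2/9 + 320*u/9 + 512/9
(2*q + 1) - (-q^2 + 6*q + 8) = q^2 - 4*q - 7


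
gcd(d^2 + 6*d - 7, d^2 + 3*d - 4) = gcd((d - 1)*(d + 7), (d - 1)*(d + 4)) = d - 1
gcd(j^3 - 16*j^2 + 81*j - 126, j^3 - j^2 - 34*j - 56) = j - 7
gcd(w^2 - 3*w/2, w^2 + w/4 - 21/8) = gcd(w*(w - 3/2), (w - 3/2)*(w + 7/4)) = w - 3/2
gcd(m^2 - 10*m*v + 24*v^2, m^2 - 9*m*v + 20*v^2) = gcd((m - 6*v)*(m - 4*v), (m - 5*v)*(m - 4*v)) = -m + 4*v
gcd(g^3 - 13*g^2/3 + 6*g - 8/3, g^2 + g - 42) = 1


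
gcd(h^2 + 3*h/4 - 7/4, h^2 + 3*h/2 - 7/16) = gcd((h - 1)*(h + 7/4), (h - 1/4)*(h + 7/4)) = h + 7/4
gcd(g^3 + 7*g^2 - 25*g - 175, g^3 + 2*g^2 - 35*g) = g^2 + 2*g - 35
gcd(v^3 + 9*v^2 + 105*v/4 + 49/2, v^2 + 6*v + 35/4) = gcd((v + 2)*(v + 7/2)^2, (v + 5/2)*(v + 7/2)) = v + 7/2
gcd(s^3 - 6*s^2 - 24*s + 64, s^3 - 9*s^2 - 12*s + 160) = s^2 - 4*s - 32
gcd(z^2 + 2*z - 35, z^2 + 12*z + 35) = z + 7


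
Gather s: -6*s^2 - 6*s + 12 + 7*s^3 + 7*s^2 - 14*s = 7*s^3 + s^2 - 20*s + 12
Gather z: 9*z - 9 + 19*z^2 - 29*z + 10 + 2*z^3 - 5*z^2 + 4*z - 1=2*z^3 + 14*z^2 - 16*z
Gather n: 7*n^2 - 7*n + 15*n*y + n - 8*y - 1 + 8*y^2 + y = 7*n^2 + n*(15*y - 6) + 8*y^2 - 7*y - 1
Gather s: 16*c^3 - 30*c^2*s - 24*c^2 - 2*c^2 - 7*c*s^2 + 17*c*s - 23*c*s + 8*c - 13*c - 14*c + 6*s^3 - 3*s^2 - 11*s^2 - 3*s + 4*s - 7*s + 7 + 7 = 16*c^3 - 26*c^2 - 19*c + 6*s^3 + s^2*(-7*c - 14) + s*(-30*c^2 - 6*c - 6) + 14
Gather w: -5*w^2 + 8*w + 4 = -5*w^2 + 8*w + 4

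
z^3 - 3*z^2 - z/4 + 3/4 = (z - 3)*(z - 1/2)*(z + 1/2)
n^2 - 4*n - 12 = (n - 6)*(n + 2)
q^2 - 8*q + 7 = (q - 7)*(q - 1)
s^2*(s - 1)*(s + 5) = s^4 + 4*s^3 - 5*s^2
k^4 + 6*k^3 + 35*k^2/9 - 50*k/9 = k*(k - 2/3)*(k + 5/3)*(k + 5)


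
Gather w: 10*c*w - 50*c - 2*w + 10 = -50*c + w*(10*c - 2) + 10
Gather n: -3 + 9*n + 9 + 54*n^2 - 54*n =54*n^2 - 45*n + 6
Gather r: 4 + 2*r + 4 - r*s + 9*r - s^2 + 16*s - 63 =r*(11 - s) - s^2 + 16*s - 55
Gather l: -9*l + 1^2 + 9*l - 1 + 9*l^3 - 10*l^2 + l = 9*l^3 - 10*l^2 + l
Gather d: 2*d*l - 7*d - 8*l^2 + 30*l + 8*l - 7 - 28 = d*(2*l - 7) - 8*l^2 + 38*l - 35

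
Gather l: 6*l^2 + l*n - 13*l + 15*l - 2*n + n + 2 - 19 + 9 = 6*l^2 + l*(n + 2) - n - 8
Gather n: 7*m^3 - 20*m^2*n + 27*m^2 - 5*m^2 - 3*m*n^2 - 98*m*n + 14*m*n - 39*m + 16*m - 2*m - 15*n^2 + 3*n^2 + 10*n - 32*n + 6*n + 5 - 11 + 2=7*m^3 + 22*m^2 - 25*m + n^2*(-3*m - 12) + n*(-20*m^2 - 84*m - 16) - 4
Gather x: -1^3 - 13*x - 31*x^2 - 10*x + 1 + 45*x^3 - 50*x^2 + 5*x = 45*x^3 - 81*x^2 - 18*x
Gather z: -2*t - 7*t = -9*t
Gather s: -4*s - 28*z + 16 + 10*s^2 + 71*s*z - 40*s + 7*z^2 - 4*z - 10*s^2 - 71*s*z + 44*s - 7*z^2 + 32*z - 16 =0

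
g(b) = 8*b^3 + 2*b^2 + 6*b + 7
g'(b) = 24*b^2 + 4*b + 6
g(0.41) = 10.35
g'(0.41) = 11.67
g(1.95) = 85.62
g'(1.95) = 105.06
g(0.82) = 17.68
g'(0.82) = 25.42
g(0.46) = 10.96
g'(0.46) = 12.92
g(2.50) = 159.50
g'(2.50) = 166.00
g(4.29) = 701.18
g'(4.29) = 464.86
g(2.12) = 104.93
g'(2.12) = 122.35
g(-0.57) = 2.75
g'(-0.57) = 11.52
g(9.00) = 6055.00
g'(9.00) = 1986.00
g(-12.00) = -13601.00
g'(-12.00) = 3414.00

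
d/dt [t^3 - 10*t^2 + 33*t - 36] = 3*t^2 - 20*t + 33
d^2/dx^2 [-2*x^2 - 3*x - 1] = -4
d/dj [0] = 0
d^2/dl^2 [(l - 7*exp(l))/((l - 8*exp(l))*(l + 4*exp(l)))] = (-3*l^4*exp(l) + 116*l^3*exp(2*l) + 12*l^3*exp(l) + 2*l^3 - 960*l^2*exp(3*l) - 384*l^2*exp(2*l) - 42*l^2*exp(l) + 4992*l*exp(4*l) + 2688*l*exp(3*l) + 360*l*exp(2*l) - 7168*exp(5*l) - 7680*exp(4*l) - 928*exp(3*l))/(l^6 - 12*l^5*exp(l) - 48*l^4*exp(2*l) + 704*l^3*exp(3*l) + 1536*l^2*exp(4*l) - 12288*l*exp(5*l) - 32768*exp(6*l))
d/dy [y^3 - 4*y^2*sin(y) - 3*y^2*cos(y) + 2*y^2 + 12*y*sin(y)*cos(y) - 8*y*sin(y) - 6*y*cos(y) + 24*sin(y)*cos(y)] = 3*y^2*sin(y) - 4*y^2*cos(y) + 3*y^2 - 2*y*sin(y) - 14*y*cos(y) + 12*y*cos(2*y) + 4*y - 8*sin(y) + 6*sin(2*y) - 6*cos(y) + 24*cos(2*y)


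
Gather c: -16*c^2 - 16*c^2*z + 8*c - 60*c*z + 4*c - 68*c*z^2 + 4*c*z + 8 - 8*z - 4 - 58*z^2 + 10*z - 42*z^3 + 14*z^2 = c^2*(-16*z - 16) + c*(-68*z^2 - 56*z + 12) - 42*z^3 - 44*z^2 + 2*z + 4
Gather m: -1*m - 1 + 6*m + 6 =5*m + 5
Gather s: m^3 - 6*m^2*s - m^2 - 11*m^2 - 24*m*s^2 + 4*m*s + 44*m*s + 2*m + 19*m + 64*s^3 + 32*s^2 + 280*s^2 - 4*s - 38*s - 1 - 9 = m^3 - 12*m^2 + 21*m + 64*s^3 + s^2*(312 - 24*m) + s*(-6*m^2 + 48*m - 42) - 10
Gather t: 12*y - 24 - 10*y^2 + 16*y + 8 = -10*y^2 + 28*y - 16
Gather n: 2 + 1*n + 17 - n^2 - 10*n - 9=-n^2 - 9*n + 10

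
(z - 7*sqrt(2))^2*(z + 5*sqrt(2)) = z^3 - 9*sqrt(2)*z^2 - 42*z + 490*sqrt(2)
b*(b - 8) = b^2 - 8*b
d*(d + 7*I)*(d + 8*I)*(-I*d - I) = -I*d^4 + 15*d^3 - I*d^3 + 15*d^2 + 56*I*d^2 + 56*I*d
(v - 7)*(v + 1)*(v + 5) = v^3 - v^2 - 37*v - 35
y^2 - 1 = (y - 1)*(y + 1)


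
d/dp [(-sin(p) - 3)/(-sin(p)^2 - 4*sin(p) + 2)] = (-6*sin(p) + cos(p)^2 - 15)*cos(p)/(sin(p)^2 + 4*sin(p) - 2)^2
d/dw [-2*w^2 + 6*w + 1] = 6 - 4*w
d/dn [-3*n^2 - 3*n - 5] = -6*n - 3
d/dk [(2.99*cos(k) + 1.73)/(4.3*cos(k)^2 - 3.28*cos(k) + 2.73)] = (12.857*cos(k)^2 + 14.878*cos(k) - 13.8371)*sin(k)/(18.49*cos(k)^4 - 28.208*cos(k)^3 + 34.2364*cos(k)^2 - 17.9088*cos(k) + 7.4529)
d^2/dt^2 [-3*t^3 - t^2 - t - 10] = -18*t - 2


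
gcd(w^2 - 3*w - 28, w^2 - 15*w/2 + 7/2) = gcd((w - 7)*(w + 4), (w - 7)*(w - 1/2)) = w - 7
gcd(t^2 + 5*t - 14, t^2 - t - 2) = t - 2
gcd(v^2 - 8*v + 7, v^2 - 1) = v - 1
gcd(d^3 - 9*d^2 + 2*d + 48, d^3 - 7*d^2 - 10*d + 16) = d^2 - 6*d - 16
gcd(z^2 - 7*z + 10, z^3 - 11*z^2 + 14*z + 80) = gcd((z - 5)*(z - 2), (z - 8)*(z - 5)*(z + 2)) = z - 5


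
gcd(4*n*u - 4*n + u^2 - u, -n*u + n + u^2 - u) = u - 1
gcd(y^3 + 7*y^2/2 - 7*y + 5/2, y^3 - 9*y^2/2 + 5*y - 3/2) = y^2 - 3*y/2 + 1/2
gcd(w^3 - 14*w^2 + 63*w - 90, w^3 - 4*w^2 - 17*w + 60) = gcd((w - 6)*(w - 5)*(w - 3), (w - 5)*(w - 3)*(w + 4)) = w^2 - 8*w + 15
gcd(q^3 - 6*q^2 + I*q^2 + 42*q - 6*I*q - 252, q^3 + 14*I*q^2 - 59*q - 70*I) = q + 7*I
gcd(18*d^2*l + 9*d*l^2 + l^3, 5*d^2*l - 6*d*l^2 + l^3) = l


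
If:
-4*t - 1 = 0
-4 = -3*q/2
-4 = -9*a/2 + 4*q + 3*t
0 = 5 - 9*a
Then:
No Solution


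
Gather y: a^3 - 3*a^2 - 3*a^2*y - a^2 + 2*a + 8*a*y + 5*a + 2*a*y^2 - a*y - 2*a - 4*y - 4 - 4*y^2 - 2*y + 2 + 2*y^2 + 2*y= a^3 - 4*a^2 + 5*a + y^2*(2*a - 2) + y*(-3*a^2 + 7*a - 4) - 2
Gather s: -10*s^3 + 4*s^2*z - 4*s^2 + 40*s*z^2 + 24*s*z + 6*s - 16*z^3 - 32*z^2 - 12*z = -10*s^3 + s^2*(4*z - 4) + s*(40*z^2 + 24*z + 6) - 16*z^3 - 32*z^2 - 12*z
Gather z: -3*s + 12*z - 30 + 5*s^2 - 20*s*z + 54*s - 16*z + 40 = 5*s^2 + 51*s + z*(-20*s - 4) + 10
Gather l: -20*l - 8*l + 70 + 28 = 98 - 28*l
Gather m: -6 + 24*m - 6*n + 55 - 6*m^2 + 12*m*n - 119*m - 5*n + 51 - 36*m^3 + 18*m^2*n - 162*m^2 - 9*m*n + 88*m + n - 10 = -36*m^3 + m^2*(18*n - 168) + m*(3*n - 7) - 10*n + 90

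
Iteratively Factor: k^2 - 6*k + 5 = (k - 5)*(k - 1)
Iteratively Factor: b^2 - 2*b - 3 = (b - 3)*(b + 1)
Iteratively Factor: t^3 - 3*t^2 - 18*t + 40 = (t + 4)*(t^2 - 7*t + 10) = (t - 5)*(t + 4)*(t - 2)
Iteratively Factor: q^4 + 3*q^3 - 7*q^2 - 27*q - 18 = (q - 3)*(q^3 + 6*q^2 + 11*q + 6) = (q - 3)*(q + 1)*(q^2 + 5*q + 6) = (q - 3)*(q + 1)*(q + 2)*(q + 3)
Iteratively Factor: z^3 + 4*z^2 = (z)*(z^2 + 4*z) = z*(z + 4)*(z)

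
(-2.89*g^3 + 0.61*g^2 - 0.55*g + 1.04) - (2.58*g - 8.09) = -2.89*g^3 + 0.61*g^2 - 3.13*g + 9.13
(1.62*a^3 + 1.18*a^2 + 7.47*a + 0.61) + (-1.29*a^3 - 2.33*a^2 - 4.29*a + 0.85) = 0.33*a^3 - 1.15*a^2 + 3.18*a + 1.46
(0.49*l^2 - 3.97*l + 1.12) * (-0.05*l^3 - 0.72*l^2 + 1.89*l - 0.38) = -0.0245*l^5 - 0.1543*l^4 + 3.7285*l^3 - 8.4959*l^2 + 3.6254*l - 0.4256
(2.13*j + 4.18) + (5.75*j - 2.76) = 7.88*j + 1.42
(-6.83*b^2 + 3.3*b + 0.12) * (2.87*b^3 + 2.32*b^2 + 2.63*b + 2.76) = -19.6021*b^5 - 6.3746*b^4 - 9.9625*b^3 - 9.8934*b^2 + 9.4236*b + 0.3312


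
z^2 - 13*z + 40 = (z - 8)*(z - 5)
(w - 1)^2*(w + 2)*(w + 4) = w^4 + 4*w^3 - 3*w^2 - 10*w + 8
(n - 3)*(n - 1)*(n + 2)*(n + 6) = n^4 + 4*n^3 - 17*n^2 - 24*n + 36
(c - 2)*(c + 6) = c^2 + 4*c - 12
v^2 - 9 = (v - 3)*(v + 3)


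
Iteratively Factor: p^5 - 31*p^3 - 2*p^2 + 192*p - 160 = (p - 2)*(p^4 + 2*p^3 - 27*p^2 - 56*p + 80) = (p - 5)*(p - 2)*(p^3 + 7*p^2 + 8*p - 16) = (p - 5)*(p - 2)*(p + 4)*(p^2 + 3*p - 4) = (p - 5)*(p - 2)*(p - 1)*(p + 4)*(p + 4)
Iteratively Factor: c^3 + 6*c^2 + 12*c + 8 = (c + 2)*(c^2 + 4*c + 4) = (c + 2)^2*(c + 2)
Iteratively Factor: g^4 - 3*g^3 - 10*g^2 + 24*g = (g)*(g^3 - 3*g^2 - 10*g + 24) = g*(g - 2)*(g^2 - g - 12) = g*(g - 4)*(g - 2)*(g + 3)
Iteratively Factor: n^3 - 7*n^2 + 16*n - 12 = (n - 2)*(n^2 - 5*n + 6) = (n - 2)^2*(n - 3)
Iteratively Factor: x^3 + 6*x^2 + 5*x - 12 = (x + 4)*(x^2 + 2*x - 3) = (x - 1)*(x + 4)*(x + 3)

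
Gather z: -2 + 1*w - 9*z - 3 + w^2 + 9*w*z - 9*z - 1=w^2 + w + z*(9*w - 18) - 6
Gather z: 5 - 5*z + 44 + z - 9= 40 - 4*z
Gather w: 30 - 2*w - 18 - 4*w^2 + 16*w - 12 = -4*w^2 + 14*w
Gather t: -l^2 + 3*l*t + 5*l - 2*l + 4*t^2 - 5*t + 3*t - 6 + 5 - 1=-l^2 + 3*l + 4*t^2 + t*(3*l - 2) - 2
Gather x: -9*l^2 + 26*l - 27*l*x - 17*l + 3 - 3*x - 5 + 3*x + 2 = -9*l^2 - 27*l*x + 9*l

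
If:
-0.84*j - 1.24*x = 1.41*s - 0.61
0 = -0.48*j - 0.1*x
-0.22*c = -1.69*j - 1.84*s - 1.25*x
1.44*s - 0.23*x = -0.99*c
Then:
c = 0.96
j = -0.25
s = -0.47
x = 1.19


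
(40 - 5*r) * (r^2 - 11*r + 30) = -5*r^3 + 95*r^2 - 590*r + 1200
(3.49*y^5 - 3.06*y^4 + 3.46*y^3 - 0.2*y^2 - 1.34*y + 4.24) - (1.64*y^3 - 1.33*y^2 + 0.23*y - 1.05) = 3.49*y^5 - 3.06*y^4 + 1.82*y^3 + 1.13*y^2 - 1.57*y + 5.29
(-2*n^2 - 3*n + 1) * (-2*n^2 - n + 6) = 4*n^4 + 8*n^3 - 11*n^2 - 19*n + 6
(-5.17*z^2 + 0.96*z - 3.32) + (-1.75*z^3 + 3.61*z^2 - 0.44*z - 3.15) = -1.75*z^3 - 1.56*z^2 + 0.52*z - 6.47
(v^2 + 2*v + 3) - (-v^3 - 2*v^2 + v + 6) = v^3 + 3*v^2 + v - 3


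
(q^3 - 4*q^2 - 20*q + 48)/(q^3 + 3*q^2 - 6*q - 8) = (q - 6)/(q + 1)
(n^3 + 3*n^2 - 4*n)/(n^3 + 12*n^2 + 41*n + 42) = n*(n^2 + 3*n - 4)/(n^3 + 12*n^2 + 41*n + 42)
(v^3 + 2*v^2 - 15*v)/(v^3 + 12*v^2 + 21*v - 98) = v*(v^2 + 2*v - 15)/(v^3 + 12*v^2 + 21*v - 98)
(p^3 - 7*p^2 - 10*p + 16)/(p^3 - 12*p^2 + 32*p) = (p^2 + p - 2)/(p*(p - 4))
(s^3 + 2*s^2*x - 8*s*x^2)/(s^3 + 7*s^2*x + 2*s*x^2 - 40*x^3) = s/(s + 5*x)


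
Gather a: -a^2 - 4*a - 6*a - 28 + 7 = -a^2 - 10*a - 21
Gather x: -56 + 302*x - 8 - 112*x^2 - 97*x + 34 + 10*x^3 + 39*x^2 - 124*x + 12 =10*x^3 - 73*x^2 + 81*x - 18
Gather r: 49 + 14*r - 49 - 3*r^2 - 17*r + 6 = -3*r^2 - 3*r + 6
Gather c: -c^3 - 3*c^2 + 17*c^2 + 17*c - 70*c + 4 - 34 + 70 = -c^3 + 14*c^2 - 53*c + 40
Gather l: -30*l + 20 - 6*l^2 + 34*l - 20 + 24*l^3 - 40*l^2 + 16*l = 24*l^3 - 46*l^2 + 20*l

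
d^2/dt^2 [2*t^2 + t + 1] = 4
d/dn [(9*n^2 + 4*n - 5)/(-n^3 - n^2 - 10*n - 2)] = (9*n^4 + 8*n^3 - 101*n^2 - 46*n - 58)/(n^6 + 2*n^5 + 21*n^4 + 24*n^3 + 104*n^2 + 40*n + 4)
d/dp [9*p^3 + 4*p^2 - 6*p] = 27*p^2 + 8*p - 6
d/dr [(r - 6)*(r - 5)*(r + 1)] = 3*r^2 - 20*r + 19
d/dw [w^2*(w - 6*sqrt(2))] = 3*w*(w - 4*sqrt(2))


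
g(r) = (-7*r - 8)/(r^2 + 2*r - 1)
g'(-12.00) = 0.06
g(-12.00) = 0.64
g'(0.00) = 23.00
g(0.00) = 8.00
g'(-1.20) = 3.61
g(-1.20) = -0.20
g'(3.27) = 0.57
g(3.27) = -1.90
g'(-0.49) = 5.56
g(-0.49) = 2.63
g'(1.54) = 3.24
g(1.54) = -4.22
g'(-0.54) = 5.13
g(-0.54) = 2.36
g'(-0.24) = 9.67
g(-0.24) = 4.44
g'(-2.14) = 42.44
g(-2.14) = -9.97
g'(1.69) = 2.55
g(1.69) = -3.79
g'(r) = (-7*r - 8)*(-2*r - 2)/(r^2 + 2*r - 1)^2 - 7/(r^2 + 2*r - 1) = (7*r^2 + 16*r + 23)/(r^4 + 4*r^3 + 2*r^2 - 4*r + 1)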